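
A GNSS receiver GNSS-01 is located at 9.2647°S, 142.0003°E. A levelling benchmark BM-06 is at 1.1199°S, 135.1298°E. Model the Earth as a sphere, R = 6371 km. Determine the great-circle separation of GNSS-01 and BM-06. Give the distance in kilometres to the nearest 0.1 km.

1182.4 km

Δφ = 8.1448°,  Δλ = -6.8705°
a = sin²(Δφ/2) + cos φ₁ cos φ₂ sin²(Δλ/2) = 0.008586
c = 2·arcsin(√a) = 0.185591 rad = 10.6336°
d = R·c = 6371 × 0.185591 = 1182.4 km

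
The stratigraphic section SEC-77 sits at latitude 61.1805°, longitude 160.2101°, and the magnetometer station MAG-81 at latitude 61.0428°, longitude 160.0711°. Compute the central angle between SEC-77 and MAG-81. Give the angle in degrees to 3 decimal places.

0.153°

Δφ = -0.1377°,  Δλ = -0.1390°
a = sin²(Δφ/2) + cos φ₁ cos φ₂ sin²(Δλ/2) = 0.000002
c = 2·arcsin(√a) = 0.002674 rad = 0.1532°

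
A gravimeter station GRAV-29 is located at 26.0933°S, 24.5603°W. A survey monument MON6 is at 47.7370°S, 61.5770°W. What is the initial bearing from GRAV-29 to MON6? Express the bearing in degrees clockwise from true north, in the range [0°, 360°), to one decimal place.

Δλ = -37.0167°
y = sin Δλ · cos φ₂ = -0.404898
x = cos φ₁ sin φ₂ − sin φ₁ cos φ₂ cos Δλ = -0.428450
θ = atan2(y, x) = -136.6188° → 223.3812° (mod 360°)

223.4°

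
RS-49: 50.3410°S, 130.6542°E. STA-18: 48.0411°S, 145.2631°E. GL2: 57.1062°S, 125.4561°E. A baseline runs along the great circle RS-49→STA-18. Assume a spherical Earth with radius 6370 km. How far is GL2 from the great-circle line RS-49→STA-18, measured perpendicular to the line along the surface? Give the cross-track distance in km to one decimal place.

δ₁₃ = central angle RS-49→GL2 = 0.129615 rad  (haversine)
θ₁₃ = bearing RS-49→GL2 = 202.376°,  θ₁₂ = bearing RS-49→STA-18 = 82.070°
dₓₜ = R·arcsin(sin δ₁₃ · sin(θ₁₃ − θ₁₂)) = 6370·arcsin(0.12925·sin(120.305°)) = 712.308 km
|dₓₜ| = 712.308 km

712.3 km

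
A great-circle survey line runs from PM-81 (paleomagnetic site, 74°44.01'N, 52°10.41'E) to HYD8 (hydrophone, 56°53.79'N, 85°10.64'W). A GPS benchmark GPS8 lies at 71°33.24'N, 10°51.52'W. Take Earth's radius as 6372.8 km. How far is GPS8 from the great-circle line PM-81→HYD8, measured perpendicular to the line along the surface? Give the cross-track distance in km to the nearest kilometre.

PM-81: φ = +74.73350°, λ = +52.17350°
HYD8: φ = +56.89650°, λ = -85.17733°
GPS8: φ = +71.55400°, λ = -10.85867°
δ₁₃ = central angle PM-81→GPS8 = 0.308043 rad  (haversine)
θ₁₃ = bearing PM-81→GPS8 = 291.548°,  θ₁₂ = bearing PM-81→HYD8 = 328.680°
dₓₜ = R·arcsin(sin δ₁₃ · sin(θ₁₃ − θ₁₂)) = 6372.8·arcsin(0.30319·sin(-37.132°)) = -1172.996 km
|dₓₜ| = 1172.996 km

1173 km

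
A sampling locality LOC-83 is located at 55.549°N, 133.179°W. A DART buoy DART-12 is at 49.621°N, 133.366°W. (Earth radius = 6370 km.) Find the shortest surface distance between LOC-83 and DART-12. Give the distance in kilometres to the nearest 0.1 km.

Δφ = -5.9280°,  Δλ = -0.1870°
a = sin²(Δφ/2) + cos φ₁ cos φ₂ sin²(Δλ/2) = 0.002675
c = 2·arcsin(√a) = 0.103482 rad = 5.9291°
d = R·c = 6370 × 0.103482 = 659.2 km

659.2 km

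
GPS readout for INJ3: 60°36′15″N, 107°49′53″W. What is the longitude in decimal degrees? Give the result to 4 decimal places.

107.8314°W

107° + 49′/60 + 53″/3600 = 107 + 0.81667 + 0.01472 = 107.8314°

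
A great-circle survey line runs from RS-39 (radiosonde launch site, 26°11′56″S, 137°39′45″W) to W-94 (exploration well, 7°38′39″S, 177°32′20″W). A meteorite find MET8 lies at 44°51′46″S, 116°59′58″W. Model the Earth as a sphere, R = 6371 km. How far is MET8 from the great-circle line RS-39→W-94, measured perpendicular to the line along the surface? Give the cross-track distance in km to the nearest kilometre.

RS-39: φ = -26.19889°, λ = -137.66250°
W-94: φ = -7.64417°, λ = -177.53889°
MET8: φ = -44.86278°, λ = -116.99944°
δ₁₃ = central angle RS-39→MET8 = 0.435876 rad  (haversine)
θ₁₃ = bearing RS-39→MET8 = 143.672°,  θ₁₂ = bearing RS-39→W-94 = 288.810°
dₓₜ = R·arcsin(sin δ₁₃ · sin(θ₁₃ − θ₁₂)) = 6371·arcsin(0.42220·sin(-145.138°)) = -1552.870 km
|dₓₜ| = 1552.870 km

1553 km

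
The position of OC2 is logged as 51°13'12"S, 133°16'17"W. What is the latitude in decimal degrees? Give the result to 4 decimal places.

51.2200°S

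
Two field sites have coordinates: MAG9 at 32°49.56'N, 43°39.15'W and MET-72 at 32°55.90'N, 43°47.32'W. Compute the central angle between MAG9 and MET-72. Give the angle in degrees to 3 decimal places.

MAG9: φ = +32.82600°, λ = -43.65250°
MET-72: φ = +32.93167°, λ = -43.78867°
Δφ = 0.1057°,  Δλ = -0.1362°
a = sin²(Δφ/2) + cos φ₁ cos φ₂ sin²(Δλ/2) = 0.000002
c = 2·arcsin(√a) = 0.002717 rad = 0.1557°

0.156°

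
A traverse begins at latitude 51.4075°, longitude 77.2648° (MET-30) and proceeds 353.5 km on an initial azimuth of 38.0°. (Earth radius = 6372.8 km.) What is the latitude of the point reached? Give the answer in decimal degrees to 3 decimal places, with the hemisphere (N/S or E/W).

53.867°N

δ = d/R = 353.5/6372.8 = 0.055470 rad
φ₂ = arcsin(sin φ₁ cos δ + cos φ₁ sin δ cos θ)
   = arcsin(0.78160·0.99846 + 0.62378·0.05544·0.78801) = 53.86715°
λ₂ = λ₁ + atan2(sin θ sin δ cos φ₁, cos δ − sin φ₁ sin φ₂) = 80.58331°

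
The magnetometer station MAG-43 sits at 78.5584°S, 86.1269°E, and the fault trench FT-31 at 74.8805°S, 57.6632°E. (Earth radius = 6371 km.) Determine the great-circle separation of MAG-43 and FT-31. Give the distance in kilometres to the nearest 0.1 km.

Δφ = 3.6779°,  Δλ = -28.4637°
a = sin²(Δφ/2) + cos φ₁ cos φ₂ sin²(Δλ/2) = 0.004157
c = 2·arcsin(√a) = 0.129040 rad = 7.3934°
d = R·c = 6371 × 0.129040 = 822.1 km

822.1 km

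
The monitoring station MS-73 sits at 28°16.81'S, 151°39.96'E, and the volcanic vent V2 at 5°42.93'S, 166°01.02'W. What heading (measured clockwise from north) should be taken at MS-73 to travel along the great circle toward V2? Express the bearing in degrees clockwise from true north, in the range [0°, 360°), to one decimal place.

MS-73: φ = -28.28017°, λ = +151.66600°
V2: φ = -5.71550°, λ = -166.01700°
Δλ = 42.3170°
y = sin Δλ · cos φ₂ = 0.669885
x = cos φ₁ sin φ₂ − sin φ₁ cos φ₂ cos Δλ = 0.260887
θ = atan2(y, x) = 68.7216° → 68.7216° (mod 360°)

68.7°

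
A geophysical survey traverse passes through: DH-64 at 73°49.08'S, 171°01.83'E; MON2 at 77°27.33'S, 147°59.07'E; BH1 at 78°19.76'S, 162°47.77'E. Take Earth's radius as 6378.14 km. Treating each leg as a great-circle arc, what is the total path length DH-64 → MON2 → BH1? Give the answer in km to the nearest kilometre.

DH-64: φ = -73.81800°, λ = +171.03050°
MON2: φ = -77.45550°, λ = +147.98450°
BH1: φ = -78.32933°, λ = +162.79617°
DH-64→MON2: c = 0.117075 rad, d = 746.72 km
MON2→BH1: c = 0.056154 rad, d = 358.16 km
Total = 746.72 + 358.16 = 1104.88 km

1105 km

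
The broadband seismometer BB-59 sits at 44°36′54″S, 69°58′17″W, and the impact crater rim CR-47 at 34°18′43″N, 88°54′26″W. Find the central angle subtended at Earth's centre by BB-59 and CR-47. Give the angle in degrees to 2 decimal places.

BB-59: φ = -44.61500°, λ = -69.97139°
CR-47: φ = +34.31194°, λ = -88.90722°
Δφ = 78.9269°,  Δλ = -18.9358°
a = sin²(Δφ/2) + cos φ₁ cos φ₂ sin²(Δλ/2) = 0.419879
c = 2·arcsin(√a) = 1.409861 rad = 80.7791°

80.78°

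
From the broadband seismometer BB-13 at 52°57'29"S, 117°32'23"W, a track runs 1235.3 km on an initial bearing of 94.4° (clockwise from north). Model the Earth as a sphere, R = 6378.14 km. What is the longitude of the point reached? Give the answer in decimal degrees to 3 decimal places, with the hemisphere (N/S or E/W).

99.213°W

BB-13: φ = -52.95806°, λ = -117.53972°
δ = d/R = 1235.3/6378.14 = 0.193677 rad
φ₂ = arcsin(sin φ₁ cos δ + cos φ₁ sin δ cos θ)
   = arcsin(-0.79819·0.98130 + 0.60240·0.19247·-0.07672) = -52.38839°
λ₂ = λ₁ + atan2(sin θ sin δ cos φ₁, cos δ − sin φ₁ sin φ₂) = -99.21303°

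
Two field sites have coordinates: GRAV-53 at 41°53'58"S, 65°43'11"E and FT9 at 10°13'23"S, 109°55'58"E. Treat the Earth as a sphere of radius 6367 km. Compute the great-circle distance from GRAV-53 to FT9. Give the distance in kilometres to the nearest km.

GRAV-53: φ = -41.89944°, λ = +65.71972°
FT9: φ = -10.22306°, λ = +109.93278°
Δφ = 31.6764°,  Δλ = 44.2131°
a = sin²(Δφ/2) + cos φ₁ cos φ₂ sin²(Δλ/2) = 0.178226
c = 2·arcsin(√a) = 0.871672 rad = 49.9431°
d = R·c = 6367 × 0.871672 = 5549.9 km

5550 km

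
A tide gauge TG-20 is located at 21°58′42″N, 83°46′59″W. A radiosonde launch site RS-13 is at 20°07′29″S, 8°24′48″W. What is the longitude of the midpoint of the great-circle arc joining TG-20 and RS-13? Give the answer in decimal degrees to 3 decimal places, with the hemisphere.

45.823°W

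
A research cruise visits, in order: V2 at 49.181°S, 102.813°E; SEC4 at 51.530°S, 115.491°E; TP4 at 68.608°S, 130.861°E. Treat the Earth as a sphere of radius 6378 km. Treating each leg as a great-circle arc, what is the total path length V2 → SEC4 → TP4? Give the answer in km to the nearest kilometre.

3006 km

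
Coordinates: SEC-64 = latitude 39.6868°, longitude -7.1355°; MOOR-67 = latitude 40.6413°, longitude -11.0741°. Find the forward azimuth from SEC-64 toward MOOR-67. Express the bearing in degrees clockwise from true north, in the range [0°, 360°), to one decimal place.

Δλ = -3.9386°
y = sin Δλ · cos φ₂ = -0.052120
x = cos φ₁ sin φ₂ − sin φ₁ cos φ₂ cos Δλ = 0.017803
θ = atan2(y, x) = -71.1412° → 288.8588° (mod 360°)

288.9°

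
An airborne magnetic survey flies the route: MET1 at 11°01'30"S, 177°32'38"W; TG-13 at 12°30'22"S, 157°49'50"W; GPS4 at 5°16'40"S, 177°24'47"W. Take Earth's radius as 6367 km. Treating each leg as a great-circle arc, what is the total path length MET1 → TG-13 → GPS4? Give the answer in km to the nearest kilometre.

4444 km

MET1: φ = -11.02500°, λ = -177.54389°
TG-13: φ = -12.50611°, λ = -157.83056°
GPS4: φ = -5.27778°, λ = -177.41306°
MET1→TG-13: c = 0.337744 rad, d = 2150.42 km
TG-13→GPS4: c = 0.360206 rad, d = 2293.43 km
Total = 2150.42 + 2293.43 = 4443.85 km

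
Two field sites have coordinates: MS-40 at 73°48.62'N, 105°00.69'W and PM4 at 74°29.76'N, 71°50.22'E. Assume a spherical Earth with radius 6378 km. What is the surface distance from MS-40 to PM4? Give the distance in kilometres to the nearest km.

MS-40: φ = +73.81033°, λ = -105.01150°
PM4: φ = +74.49600°, λ = +71.83700°
Δφ = 0.6857°,  Δλ = 176.8485°
a = sin²(Δφ/2) + cos φ₁ cos φ₂ sin²(Δλ/2) = 0.074509
c = 2·arcsin(√a) = 0.552944 rad = 31.6814°
d = R·c = 6378 × 0.552944 = 3526.7 km

3527 km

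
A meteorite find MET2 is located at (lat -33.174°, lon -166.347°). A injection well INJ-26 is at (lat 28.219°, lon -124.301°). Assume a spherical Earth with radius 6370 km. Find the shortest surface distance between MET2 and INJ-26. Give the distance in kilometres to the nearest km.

Δφ = 61.3930°,  Δλ = 42.0460°
a = sin²(Δφ/2) + cos φ₁ cos φ₂ sin²(Δλ/2) = 0.355518
c = 2·arcsin(√a) = 1.277652 rad = 73.2041°
d = R·c = 6370 × 1.277652 = 8138.6 km

8139 km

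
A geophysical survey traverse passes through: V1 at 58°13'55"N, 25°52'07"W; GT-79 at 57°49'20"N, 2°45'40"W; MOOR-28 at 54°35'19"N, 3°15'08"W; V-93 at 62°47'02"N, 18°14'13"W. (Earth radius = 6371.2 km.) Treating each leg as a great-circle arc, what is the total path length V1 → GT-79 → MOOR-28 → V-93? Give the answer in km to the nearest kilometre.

2967 km

V1: φ = +58.23194°, λ = -25.86861°
GT-79: φ = +57.82222°, λ = -2.76111°
MOOR-28: φ = +54.58861°, λ = -3.25222°
V-93: φ = +62.78389°, λ = -18.23694°
V1→GT-79: c = 0.212627 rad, d = 1354.69 km
GT-79→MOOR-28: c = 0.056638 rad, d = 360.85 km
MOOR-28→V-93: c = 0.196395 rad, d = 1251.27 km
Total = 1354.69 + 360.85 + 1251.27 = 2966.82 km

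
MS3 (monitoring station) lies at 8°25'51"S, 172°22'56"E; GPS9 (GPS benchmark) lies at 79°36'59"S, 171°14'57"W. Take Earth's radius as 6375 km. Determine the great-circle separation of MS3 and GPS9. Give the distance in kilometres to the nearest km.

MS3: φ = -8.43083°, λ = +172.38222°
GPS9: φ = -79.61639°, λ = -171.24917°
Δφ = -71.1856°,  Δλ = 16.3686°
a = sin²(Δφ/2) + cos φ₁ cos φ₂ sin²(Δλ/2) = 0.342361
c = 2·arcsin(√a) = 1.250047 rad = 71.6224°
d = R·c = 6375 × 1.250047 = 7969.0 km

7969 km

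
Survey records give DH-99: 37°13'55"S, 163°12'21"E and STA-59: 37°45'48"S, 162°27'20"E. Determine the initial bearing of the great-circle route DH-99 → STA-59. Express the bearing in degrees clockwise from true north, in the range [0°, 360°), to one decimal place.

228.0°

DH-99: φ = -37.23194°, λ = +163.20583°
STA-59: φ = -37.76333°, λ = +162.45556°
Δλ = -0.7503°
y = sin Δλ · cos φ₂ = -0.010352
x = cos φ₁ sin φ₂ − sin φ₁ cos φ₂ cos Δλ = -0.009315
θ = atan2(y, x) = -131.9834° → 228.0166° (mod 360°)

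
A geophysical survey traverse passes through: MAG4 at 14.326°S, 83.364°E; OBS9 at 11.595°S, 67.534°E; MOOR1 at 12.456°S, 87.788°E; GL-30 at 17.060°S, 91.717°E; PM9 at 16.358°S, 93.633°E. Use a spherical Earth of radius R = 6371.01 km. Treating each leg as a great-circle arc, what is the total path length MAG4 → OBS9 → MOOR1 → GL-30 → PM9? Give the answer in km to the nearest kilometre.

4828 km

MAG4→OBS9: c = 0.273362 rad, d = 1741.59 km
OBS9→MOOR1: c = 0.345985 rad, d = 2204.27 km
MOOR1→GL-30: c = 0.104169 rad, d = 663.66 km
GL-30→PM9: c = 0.034292 rad, d = 218.47 km
Total = 1741.59 + 2204.27 + 663.66 + 218.47 = 4828.00 km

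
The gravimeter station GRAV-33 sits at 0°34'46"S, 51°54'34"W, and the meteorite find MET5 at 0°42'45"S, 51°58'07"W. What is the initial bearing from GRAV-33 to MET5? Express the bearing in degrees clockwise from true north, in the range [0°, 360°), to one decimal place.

204.0°

GRAV-33: φ = -0.57944°, λ = -51.90944°
MET5: φ = -0.71250°, λ = -51.96861°
Δλ = -0.0592°
y = sin Δλ · cos φ₂ = -0.001033
x = cos φ₁ sin φ₂ − sin φ₁ cos φ₂ cos Δλ = -0.002322
θ = atan2(y, x) = -156.0281° → 203.9719° (mod 360°)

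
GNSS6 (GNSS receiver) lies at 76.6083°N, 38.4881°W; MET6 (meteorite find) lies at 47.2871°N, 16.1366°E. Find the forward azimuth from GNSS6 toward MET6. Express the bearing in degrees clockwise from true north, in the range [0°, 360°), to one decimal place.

111.0°

Δλ = 54.6247°
y = sin Δλ · cos φ₂ = 0.553091
x = cos φ₁ sin φ₂ − sin φ₁ cos φ₂ cos Δλ = -0.211849
θ = atan2(y, x) = 110.9582° → 110.9582° (mod 360°)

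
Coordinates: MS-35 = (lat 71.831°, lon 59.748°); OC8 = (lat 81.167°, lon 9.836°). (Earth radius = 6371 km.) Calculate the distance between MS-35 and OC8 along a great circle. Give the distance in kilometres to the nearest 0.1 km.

1572.2 km

Δφ = 9.3360°,  Δλ = -49.9120°
a = sin²(Δφ/2) + cos φ₁ cos φ₂ sin²(Δλ/2) = 0.015147
c = 2·arcsin(√a) = 0.246770 rad = 14.1389°
d = R·c = 6371 × 0.246770 = 1572.2 km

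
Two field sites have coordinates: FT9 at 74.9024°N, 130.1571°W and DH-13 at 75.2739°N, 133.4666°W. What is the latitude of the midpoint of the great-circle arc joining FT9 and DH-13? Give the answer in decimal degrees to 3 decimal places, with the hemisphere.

Bx = cos φ₂ cos Δλ = 0.253775,  By = cos φ₂ sin Δλ = -0.014675
φₘ = atan2(sin φ₁ + sin φ₂, √((cos φ₁ + Bx)² + By²)) = 75.09409°
λₘ = λ₁ + atan2(By, cos φ₁ + Bx) = -131.79170°

75.094°N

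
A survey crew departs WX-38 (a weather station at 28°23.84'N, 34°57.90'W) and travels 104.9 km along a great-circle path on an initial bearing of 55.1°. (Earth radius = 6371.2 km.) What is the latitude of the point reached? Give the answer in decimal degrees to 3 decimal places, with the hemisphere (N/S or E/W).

WX-38: φ = +28.39733°, λ = -34.96500°
δ = d/R = 104.9/6371.2 = 0.016465 rad
φ₂ = arcsin(sin φ₁ cos δ + cos φ₁ sin δ cos θ)
   = arcsin(0.47558·0.99986 + 0.87967·0.01646·0.57215) = 28.93422°
λ₂ = λ₁ + atan2(sin θ sin δ cos φ₁, cos δ − sin φ₁ sin φ₂) = -34.08096°

28.934°N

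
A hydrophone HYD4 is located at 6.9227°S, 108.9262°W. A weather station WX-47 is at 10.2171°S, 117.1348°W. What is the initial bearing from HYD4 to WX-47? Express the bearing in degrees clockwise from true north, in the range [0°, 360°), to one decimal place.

Δλ = -8.2086°
y = sin Δλ · cos φ₂ = -0.140513
x = cos φ₁ sin φ₂ − sin φ₁ cos φ₂ cos Δλ = -0.058682
θ = atan2(y, x) = -112.6666° → 247.3334° (mod 360°)

247.3°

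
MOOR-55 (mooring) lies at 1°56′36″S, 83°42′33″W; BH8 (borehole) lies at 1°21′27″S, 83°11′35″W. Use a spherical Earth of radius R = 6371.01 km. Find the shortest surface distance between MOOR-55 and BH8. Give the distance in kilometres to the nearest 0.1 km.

86.8 km

MOOR-55: φ = -1.94333°, λ = -83.70917°
BH8: φ = -1.35750°, λ = -83.19306°
Δφ = 0.5858°,  Δλ = 0.5161°
a = sin²(Δφ/2) + cos φ₁ cos φ₂ sin²(Δλ/2) = 0.000046
c = 2·arcsin(√a) = 0.013624 rad = 0.7806°
d = R·c = 6371.01 × 0.013624 = 86.8 km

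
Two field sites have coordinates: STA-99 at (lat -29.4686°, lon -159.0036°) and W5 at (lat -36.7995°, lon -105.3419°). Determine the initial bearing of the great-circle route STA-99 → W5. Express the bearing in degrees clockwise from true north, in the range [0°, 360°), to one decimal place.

Δλ = 53.6617°
y = sin Δλ · cos φ₂ = 0.645019
x = cos φ₁ sin φ₂ − sin φ₁ cos φ₂ cos Δλ = -0.288101
θ = atan2(y, x) = 114.0682° → 114.0682° (mod 360°)

114.1°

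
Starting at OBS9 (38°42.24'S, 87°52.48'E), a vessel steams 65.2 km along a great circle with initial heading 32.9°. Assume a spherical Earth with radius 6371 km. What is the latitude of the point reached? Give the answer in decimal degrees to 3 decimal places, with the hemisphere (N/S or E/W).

38.211°S

OBS9: φ = -38.70400°, λ = +87.87467°
δ = d/R = 65.2/6371 = 0.010234 rad
φ₂ = arcsin(sin φ₁ cos δ + cos φ₁ sin δ cos θ)
   = arcsin(-0.62530·0.99995 + 0.78039·0.01023·0.83962) = -38.21098°
λ₂ = λ₁ + atan2(sin θ sin δ cos φ₁, cos δ − sin φ₁ sin φ₂) = 88.28001°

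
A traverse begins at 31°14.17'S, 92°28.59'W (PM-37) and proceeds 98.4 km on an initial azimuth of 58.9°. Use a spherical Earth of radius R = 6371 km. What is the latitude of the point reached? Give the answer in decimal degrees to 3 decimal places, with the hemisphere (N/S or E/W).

30.776°S

PM-37: φ = -31.23617°, λ = -92.47650°
δ = d/R = 98.4/6371 = 0.015445 rad
φ₂ = arcsin(sin φ₁ cos δ + cos φ₁ sin δ cos θ)
   = arcsin(-0.51857·0.99988 + 0.85504·0.01544·0.51653) = -30.77606°
λ₂ = λ₁ + atan2(sin θ sin δ cos φ₁, cos δ − sin φ₁ sin φ₂) = -91.59456°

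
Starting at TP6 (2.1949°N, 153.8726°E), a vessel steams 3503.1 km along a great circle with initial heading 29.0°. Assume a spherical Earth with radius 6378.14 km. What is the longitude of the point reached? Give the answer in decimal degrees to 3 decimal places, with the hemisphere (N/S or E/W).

δ = d/R = 3503.1/6378.14 = 0.549235 rad
φ₂ = arcsin(sin φ₁ cos δ + cos φ₁ sin δ cos θ)
   = arcsin(0.03830·0.85292 + 0.99927·0.52204·0.87462) = 29.26918°
λ₂ = λ₁ + atan2(sin θ sin δ cos φ₁, cos δ − sin φ₁ sin φ₂) = 170.73819°

170.738°E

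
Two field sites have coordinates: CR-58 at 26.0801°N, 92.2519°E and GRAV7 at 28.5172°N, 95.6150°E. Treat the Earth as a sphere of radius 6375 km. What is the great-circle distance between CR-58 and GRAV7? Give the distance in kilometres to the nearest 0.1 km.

429.0 km

Δφ = 2.4371°,  Δλ = 3.3631°
a = sin²(Δφ/2) + cos φ₁ cos φ₂ sin²(Δλ/2) = 0.001132
c = 2·arcsin(√a) = 0.067298 rad = 3.8559°
d = R·c = 6375 × 0.067298 = 429.0 km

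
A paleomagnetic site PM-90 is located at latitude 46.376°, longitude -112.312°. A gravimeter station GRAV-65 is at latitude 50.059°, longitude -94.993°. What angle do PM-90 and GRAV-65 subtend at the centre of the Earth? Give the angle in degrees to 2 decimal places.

Δφ = 3.6830°,  Δλ = 17.3190°
a = sin²(Δφ/2) + cos φ₁ cos φ₂ sin²(Δλ/2) = 0.011073
c = 2·arcsin(√a) = 0.210851 rad = 12.0808°

12.08°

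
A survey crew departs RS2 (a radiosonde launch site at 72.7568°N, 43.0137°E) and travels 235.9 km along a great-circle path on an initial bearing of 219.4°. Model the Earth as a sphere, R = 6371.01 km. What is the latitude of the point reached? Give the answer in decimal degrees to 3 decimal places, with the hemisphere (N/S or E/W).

71.071°N

δ = d/R = 235.9/6371.01 = 0.037027 rad
φ₂ = arcsin(sin φ₁ cos δ + cos φ₁ sin δ cos θ)
   = arcsin(0.95506·0.99931 + 0.29643·0.03702·-0.77273) = 71.07095°
λ₂ = λ₁ + atan2(sin θ sin δ cos φ₁, cos δ − sin φ₁ sin φ₂) = 38.85999°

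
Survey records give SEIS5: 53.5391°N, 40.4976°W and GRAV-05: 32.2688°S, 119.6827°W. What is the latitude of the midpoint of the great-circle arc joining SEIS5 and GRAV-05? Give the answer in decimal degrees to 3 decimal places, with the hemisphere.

13.560°N

Bx = cos φ₂ cos Δλ = 0.158657,  By = cos φ₂ sin Δλ = -0.830534
φₘ = atan2(sin φ₁ + sin φ₂, √((cos φ₁ + Bx)² + By²)) = 13.55975°
λₘ = λ₁ + atan2(By, cos φ₁ + Bx) = -88.30335°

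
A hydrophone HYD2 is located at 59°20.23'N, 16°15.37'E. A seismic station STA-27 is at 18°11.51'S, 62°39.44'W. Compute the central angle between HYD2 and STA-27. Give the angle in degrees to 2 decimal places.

HYD2: φ = +59.33717°, λ = +16.25617°
STA-27: φ = -18.19183°, λ = -62.65733°
Δφ = -77.5290°,  Δλ = -78.9135°
a = sin²(Δφ/2) + cos φ₁ cos φ₂ sin²(Δλ/2) = 0.587693
c = 2·arcsin(√a) = 1.747093 rad = 100.1011°

100.10°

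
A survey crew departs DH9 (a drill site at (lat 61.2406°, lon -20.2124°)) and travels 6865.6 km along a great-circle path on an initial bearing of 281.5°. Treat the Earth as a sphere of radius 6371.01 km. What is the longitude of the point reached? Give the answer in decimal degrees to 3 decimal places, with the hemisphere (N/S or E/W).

105.324°W

δ = d/R = 6865.6/6371.01 = 1.077631 rad
φ₂ = arcsin(sin φ₁ cos δ + cos φ₁ sin δ cos θ)
   = arcsin(0.87665·0.47342 + 0.48113·0.88084·0.19937) = 29.96768°
λ₂ = λ₁ + atan2(sin θ sin δ cos φ₁, cos δ − sin φ₁ sin φ₂) = -105.32371°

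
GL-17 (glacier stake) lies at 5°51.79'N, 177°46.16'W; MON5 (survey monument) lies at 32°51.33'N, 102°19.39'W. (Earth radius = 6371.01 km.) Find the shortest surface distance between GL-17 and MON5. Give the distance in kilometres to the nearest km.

GL-17: φ = +5.86317°, λ = -177.76933°
MON5: φ = +32.85550°, λ = -102.32317°
Δφ = 26.9923°,  Δλ = 75.4462°
a = sin²(Δφ/2) + cos φ₁ cos φ₂ sin²(Δλ/2) = 0.367295
c = 2·arcsin(√a) = 1.302168 rad = 74.6087°
d = R·c = 6371.01 × 1.302168 = 8296.1 km

8296 km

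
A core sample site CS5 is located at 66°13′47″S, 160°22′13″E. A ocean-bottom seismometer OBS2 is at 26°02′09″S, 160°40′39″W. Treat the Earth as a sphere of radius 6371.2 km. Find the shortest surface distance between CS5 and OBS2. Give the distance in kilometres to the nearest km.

CS5: φ = -66.22972°, λ = +160.37028°
OBS2: φ = -26.03583°, λ = -160.67750°
Δφ = 40.1939°,  Δλ = 38.9522°
a = sin²(Δφ/2) + cos φ₁ cos φ₂ sin²(Δλ/2) = 0.158328
c = 2·arcsin(√a) = 0.818463 rad = 46.8945°
d = R·c = 6371.2 × 0.818463 = 5214.6 km

5215 km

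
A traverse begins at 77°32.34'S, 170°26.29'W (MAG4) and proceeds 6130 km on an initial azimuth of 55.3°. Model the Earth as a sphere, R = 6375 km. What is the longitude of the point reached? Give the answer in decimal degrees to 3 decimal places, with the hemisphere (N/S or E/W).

121.109°W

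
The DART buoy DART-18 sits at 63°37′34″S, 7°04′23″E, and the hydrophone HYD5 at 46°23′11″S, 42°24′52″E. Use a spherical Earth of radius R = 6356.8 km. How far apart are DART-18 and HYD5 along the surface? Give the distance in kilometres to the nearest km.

DART-18: φ = -63.62611°, λ = +7.07306°
HYD5: φ = -46.38639°, λ = +42.41444°
Δφ = 17.2397°,  Δλ = 35.3414°
a = sin²(Δφ/2) + cos φ₁ cos φ₂ sin²(Δλ/2) = 0.050697
c = 2·arcsin(√a) = 0.454216 rad = 26.0247°
d = R·c = 6356.8 × 0.454216 = 2887.4 km

2887 km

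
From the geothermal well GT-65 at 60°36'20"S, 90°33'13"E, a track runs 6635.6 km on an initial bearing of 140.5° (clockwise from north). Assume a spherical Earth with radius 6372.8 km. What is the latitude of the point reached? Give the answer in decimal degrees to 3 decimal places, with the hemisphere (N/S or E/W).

GT-65: φ = -60.60556°, λ = +90.55361°
δ = d/R = 6635.6/6372.8 = 1.041238 rad
φ₂ = arcsin(sin φ₁ cos δ + cos φ₁ sin δ cos θ)
   = arcsin(-0.87126·0.50515 + 0.49082·0.86303·-0.77162) = -50.08290°
λ₂ = λ₁ + atan2(sin θ sin δ cos φ₁, cos δ − sin φ₁ sin φ₂) = -148.26118°

50.083°S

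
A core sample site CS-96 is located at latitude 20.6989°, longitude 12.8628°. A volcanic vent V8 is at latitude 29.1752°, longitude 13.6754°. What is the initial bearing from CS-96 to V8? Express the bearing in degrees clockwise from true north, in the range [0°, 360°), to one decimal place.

4.8°

Δλ = 0.8126°
y = sin Δλ · cos φ₂ = 0.012383
x = cos φ₁ sin φ₂ − sin φ₁ cos φ₂ cos Δλ = 0.147431
θ = atan2(y, x) = 4.8010° → 4.8010° (mod 360°)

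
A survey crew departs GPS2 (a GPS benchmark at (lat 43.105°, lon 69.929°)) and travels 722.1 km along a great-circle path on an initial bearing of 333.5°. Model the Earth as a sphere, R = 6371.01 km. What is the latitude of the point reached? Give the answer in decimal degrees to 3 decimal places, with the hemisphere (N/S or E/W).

δ = d/R = 722.1/6371.01 = 0.113342 rad
φ₂ = arcsin(sin φ₁ cos δ + cos φ₁ sin δ cos θ)
   = arcsin(0.68334·0.99358 + 0.73010·0.11310·0.89493) = 48.83797°
λ₂ = λ₁ + atan2(sin θ sin δ cos φ₁, cos δ − sin φ₁ sin φ₂) = 65.53173°

48.838°N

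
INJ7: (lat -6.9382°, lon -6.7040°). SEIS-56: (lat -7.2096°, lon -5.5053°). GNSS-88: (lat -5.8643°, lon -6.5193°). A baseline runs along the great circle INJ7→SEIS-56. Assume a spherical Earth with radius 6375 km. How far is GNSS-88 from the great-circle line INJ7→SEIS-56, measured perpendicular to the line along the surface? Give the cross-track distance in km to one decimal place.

δ₁₃ = central angle INJ7→GNSS-88 = 0.019015 rad  (haversine)
θ₁₃ = bearing INJ7→GNSS-88 = 9.710°,  θ₁₂ = bearing INJ7→SEIS-56 = 102.925°
dₓₜ = R·arcsin(sin δ₁₃ · sin(θ₁₃ − θ₁₂)) = 6375·arcsin(0.01901·sin(-93.216°)) = -121.029 km
|dₓₜ| = 121.029 km

121.0 km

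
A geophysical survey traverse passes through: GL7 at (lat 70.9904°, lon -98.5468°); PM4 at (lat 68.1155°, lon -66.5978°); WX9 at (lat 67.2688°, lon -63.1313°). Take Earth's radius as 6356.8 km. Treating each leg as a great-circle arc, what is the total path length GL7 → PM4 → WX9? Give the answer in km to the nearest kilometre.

1436 km

GL7→PM4: c = 0.198568 rad, d = 1262.26 km
PM4→WX9: c = 0.027303 rad, d = 173.56 km
Total = 1262.26 + 173.56 = 1435.82 km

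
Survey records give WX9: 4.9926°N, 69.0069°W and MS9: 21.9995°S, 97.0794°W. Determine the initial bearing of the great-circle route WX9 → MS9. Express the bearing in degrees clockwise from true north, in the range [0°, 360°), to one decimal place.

224.5°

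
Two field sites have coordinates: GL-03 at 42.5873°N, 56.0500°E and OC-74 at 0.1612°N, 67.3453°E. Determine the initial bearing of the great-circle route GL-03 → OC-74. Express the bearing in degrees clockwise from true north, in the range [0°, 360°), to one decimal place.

163.5°

Δλ = 11.2953°
y = sin Δλ · cos φ₂ = 0.195865
x = cos φ₁ sin φ₂ − sin φ₁ cos φ₂ cos Δλ = -0.661531
θ = atan2(y, x) = 163.5071° → 163.5071° (mod 360°)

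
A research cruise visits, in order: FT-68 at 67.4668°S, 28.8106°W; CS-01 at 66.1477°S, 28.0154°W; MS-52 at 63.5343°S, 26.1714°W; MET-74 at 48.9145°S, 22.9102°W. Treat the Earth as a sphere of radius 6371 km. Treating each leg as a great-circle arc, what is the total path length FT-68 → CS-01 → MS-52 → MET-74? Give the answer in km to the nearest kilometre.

FT-68→CS-01: c = 0.023662 rad, d = 150.75 km
CS-01→MS-52: c = 0.047615 rad, d = 303.36 km
MS-52→MET-74: c = 0.257036 rad, d = 1637.58 km
Total = 150.75 + 303.36 + 1637.58 = 2091.68 km

2092 km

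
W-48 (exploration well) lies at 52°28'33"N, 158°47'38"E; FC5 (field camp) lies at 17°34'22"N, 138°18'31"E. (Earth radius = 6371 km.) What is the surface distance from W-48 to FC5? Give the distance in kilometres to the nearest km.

W-48: φ = +52.47583°, λ = +158.79389°
FC5: φ = +17.57278°, λ = +138.30861°
Δφ = -34.9031°,  Δλ = -20.4853°
a = sin²(Δφ/2) + cos φ₁ cos φ₂ sin²(Δλ/2) = 0.108300
c = 2·arcsin(√a) = 0.670677 rad = 38.4270°
d = R·c = 6371 × 0.670677 = 4272.9 km

4273 km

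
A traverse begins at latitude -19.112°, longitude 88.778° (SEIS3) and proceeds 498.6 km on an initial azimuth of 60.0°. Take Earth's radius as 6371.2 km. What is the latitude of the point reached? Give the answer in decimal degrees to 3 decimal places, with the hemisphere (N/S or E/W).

16.827°S

δ = d/R = 498.6/6371.2 = 0.078258 rad
φ₂ = arcsin(sin φ₁ cos δ + cos φ₁ sin δ cos θ)
   = arcsin(-0.32742·0.99694 + 0.94488·0.07818·0.50000) = -16.82677°
λ₂ = λ₁ + atan2(sin θ sin δ cos φ₁, cos δ − sin φ₁ sin φ₂) = 92.83410°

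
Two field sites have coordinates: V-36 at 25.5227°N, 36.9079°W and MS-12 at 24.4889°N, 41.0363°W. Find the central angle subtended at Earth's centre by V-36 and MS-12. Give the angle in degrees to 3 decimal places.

3.881°

Δφ = -1.0338°,  Δλ = -4.1284°
a = sin²(Δφ/2) + cos φ₁ cos φ₂ sin²(Δλ/2) = 0.001147
c = 2·arcsin(√a) = 0.067743 rad = 3.8814°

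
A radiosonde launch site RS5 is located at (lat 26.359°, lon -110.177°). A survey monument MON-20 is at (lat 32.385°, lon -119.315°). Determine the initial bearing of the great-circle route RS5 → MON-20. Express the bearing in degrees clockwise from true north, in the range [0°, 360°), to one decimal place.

309.3°

Δλ = -9.1380°
y = sin Δλ · cos φ₂ = -0.134112
x = cos φ₁ sin φ₂ − sin φ₁ cos φ₂ cos Δλ = 0.109738
θ = atan2(y, x) = -50.7081° → 309.2919° (mod 360°)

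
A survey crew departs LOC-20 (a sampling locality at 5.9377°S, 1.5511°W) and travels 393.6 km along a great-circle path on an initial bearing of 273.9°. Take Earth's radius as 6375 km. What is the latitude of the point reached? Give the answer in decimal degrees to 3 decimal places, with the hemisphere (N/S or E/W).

5.686°S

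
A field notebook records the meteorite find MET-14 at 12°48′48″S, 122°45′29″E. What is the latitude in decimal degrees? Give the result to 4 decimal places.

12.8133°S

12° + 48′/60 + 48″/3600 = 12 + 0.80000 + 0.01333 = 12.8133°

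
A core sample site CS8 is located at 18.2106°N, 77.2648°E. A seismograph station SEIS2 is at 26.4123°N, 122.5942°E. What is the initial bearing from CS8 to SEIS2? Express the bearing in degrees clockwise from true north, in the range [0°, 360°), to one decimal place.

70.5°

Δλ = 45.3294°
y = sin Δλ · cos φ₂ = 0.636927
x = cos φ₁ sin φ₂ − sin φ₁ cos φ₂ cos Δλ = 0.225777
θ = atan2(y, x) = 70.4817° → 70.4817° (mod 360°)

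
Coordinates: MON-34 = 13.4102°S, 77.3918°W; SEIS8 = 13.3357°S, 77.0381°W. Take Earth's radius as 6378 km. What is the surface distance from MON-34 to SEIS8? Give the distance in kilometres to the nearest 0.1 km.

39.2 km

Δφ = 0.0745°,  Δλ = 0.3537°
a = sin²(Δφ/2) + cos φ₁ cos φ₂ sin²(Δλ/2) = 0.000009
c = 2·arcsin(√a) = 0.006145 rad = 0.3521°
d = R·c = 6378 × 0.006145 = 39.2 km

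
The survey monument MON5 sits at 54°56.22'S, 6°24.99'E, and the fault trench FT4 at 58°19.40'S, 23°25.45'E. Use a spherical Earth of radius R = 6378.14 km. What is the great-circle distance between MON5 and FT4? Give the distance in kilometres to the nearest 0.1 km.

MON5: φ = -54.93700°, λ = +6.41650°
FT4: φ = -58.32333°, λ = +23.42417°
Δφ = -3.3863°,  Δλ = 17.0077°
a = sin²(Δφ/2) + cos φ₁ cos φ₂ sin²(Δλ/2) = 0.007470
c = 2·arcsin(√a) = 0.173071 rad = 9.9163°
d = R·c = 6378.14 × 0.173071 = 1103.9 km

1103.9 km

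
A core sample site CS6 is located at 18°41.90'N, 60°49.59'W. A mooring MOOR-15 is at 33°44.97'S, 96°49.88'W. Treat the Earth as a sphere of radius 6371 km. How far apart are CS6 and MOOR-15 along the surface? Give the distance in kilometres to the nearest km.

6969 km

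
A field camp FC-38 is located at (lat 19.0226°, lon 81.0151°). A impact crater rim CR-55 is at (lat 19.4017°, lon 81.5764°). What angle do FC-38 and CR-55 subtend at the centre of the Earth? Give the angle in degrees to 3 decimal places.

0.652°

Δφ = 0.3791°,  Δλ = 0.5613°
a = sin²(Δφ/2) + cos φ₁ cos φ₂ sin²(Δλ/2) = 0.000032
c = 2·arcsin(√a) = 0.011374 rad = 0.6517°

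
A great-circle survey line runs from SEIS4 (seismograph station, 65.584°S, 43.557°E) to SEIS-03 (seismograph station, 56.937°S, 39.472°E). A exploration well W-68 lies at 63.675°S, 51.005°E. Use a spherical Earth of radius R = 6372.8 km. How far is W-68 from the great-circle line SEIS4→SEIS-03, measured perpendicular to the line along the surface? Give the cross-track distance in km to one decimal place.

δ₁₃ = central angle SEIS4→W-68 = 0.064843 rad  (haversine)
θ₁₃ = bearing SEIS4→W-68 = 62.515°,  θ₁₂ = bearing SEIS4→SEIS-03 = 345.389°
dₓₜ = R·arcsin(sin δ₁₃ · sin(θ₁₃ − θ₁₂)) = 6372.8·arcsin(0.06480·sin(-282.874°)) = 402.832 km
|dₓₜ| = 402.832 km

402.8 km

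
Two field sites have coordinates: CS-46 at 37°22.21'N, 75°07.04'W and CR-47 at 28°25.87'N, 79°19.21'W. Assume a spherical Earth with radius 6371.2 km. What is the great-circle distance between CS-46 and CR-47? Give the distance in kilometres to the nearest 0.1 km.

1068.3 km

CS-46: φ = +37.37017°, λ = -75.11733°
CR-47: φ = +28.43117°, λ = -79.32017°
Δφ = -8.9390°,  Δλ = -4.2028°
a = sin²(Δφ/2) + cos φ₁ cos φ₂ sin²(Δλ/2) = 0.007013
c = 2·arcsin(√a) = 0.167678 rad = 9.6072°
d = R·c = 6371.2 × 0.167678 = 1068.3 km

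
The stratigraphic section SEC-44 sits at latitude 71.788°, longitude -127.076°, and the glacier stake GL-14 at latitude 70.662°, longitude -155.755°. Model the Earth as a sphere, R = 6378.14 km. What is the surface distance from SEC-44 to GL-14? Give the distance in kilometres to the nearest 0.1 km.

1025.2 km

Δφ = -1.1260°,  Δλ = -28.6790°
a = sin²(Δφ/2) + cos φ₁ cos φ₂ sin²(Δλ/2) = 0.006445
c = 2·arcsin(√a) = 0.160730 rad = 9.2092°
d = R·c = 6378.14 × 0.160730 = 1025.2 km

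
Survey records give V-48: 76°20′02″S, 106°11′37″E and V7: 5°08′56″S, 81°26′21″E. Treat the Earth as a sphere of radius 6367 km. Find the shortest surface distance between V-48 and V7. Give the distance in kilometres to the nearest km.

V-48: φ = -76.33389°, λ = +106.19361°
V7: φ = -5.14889°, λ = +81.43917°
Δφ = 71.1850°,  Δλ = -24.7544°
a = sin²(Δφ/2) + cos φ₁ cos φ₂ sin²(Δλ/2) = 0.349554
c = 2·arcsin(√a) = 1.265169 rad = 72.4889°
d = R·c = 6367 × 1.265169 = 8055.3 km

8055 km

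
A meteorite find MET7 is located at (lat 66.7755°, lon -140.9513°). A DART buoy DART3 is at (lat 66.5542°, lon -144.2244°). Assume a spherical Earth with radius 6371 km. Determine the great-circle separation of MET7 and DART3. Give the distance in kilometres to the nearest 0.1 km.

146.2 km

Δφ = -0.2213°,  Δλ = -3.2731°
a = sin²(Δφ/2) + cos φ₁ cos φ₂ sin²(Δλ/2) = 0.000132
c = 2·arcsin(√a) = 0.022953 rad = 1.3151°
d = R·c = 6371 × 0.022953 = 146.2 km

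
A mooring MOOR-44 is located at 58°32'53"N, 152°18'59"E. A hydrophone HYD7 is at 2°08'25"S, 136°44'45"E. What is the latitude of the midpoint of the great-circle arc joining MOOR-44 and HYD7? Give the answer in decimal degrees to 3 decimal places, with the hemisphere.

28.403°N

MOOR-44: φ = +58.54806°, λ = +152.31639°
HYD7: φ = -2.14028°, λ = +136.74583°
Bx = cos φ₂ cos Δλ = 0.962629,  By = cos φ₂ sin Δλ = -0.268238
φₘ = atan2(sin φ₁ + sin φ₂, √((cos φ₁ + Bx)² + By²)) = 28.40336°
λₘ = λ₁ + atan2(By, cos φ₁ + Bx) = 142.07341°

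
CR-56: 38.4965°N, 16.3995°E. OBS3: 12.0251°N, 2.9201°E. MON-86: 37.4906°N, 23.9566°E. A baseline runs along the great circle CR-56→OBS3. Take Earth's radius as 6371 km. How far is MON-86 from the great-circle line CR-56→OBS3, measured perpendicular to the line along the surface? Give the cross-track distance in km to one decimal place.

627.7 km

δ₁₃ = central angle CR-56→MON-86 = 0.105385 rad  (haversine)
θ₁₃ = bearing CR-56→MON-86 = 97.245°,  θ₁₂ = bearing CR-56→OBS3 = 207.988°
dₓₜ = R·arcsin(sin δ₁₃ · sin(θ₁₃ − θ₁₂)) = 6371·arcsin(0.10519·sin(-110.743°)) = -627.739 km
|dₓₜ| = 627.739 km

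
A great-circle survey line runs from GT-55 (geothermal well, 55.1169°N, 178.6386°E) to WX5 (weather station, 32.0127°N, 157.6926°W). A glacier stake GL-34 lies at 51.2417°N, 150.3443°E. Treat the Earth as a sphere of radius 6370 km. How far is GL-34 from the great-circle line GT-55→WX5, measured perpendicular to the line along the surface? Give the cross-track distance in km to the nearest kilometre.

δ₁₃ = central angle GT-55→GL-34 = 0.301347 rad  (haversine)
θ₁₃ = bearing GT-55→GL-34 = 268.798°,  θ₁₂ = bearing GT-55→WX5 = 134.447°
dₓₜ = R·arcsin(sin δ₁₃ · sin(θ₁₃ − θ₁₂)) = 6370·arcsin(0.29681·sin(134.351°)) = 1362.322 km
|dₓₜ| = 1362.322 km

1362 km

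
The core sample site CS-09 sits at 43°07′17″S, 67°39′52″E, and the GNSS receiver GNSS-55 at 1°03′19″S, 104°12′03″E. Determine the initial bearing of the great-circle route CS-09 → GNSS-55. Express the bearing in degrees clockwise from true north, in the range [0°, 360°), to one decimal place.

48.0°

CS-09: φ = -43.12139°, λ = +67.66444°
GNSS-55: φ = -1.05528°, λ = +104.20083°
Δλ = 36.5364°
y = sin Δλ · cos φ₂ = 0.595232
x = cos φ₁ sin φ₂ − sin φ₁ cos φ₂ cos Δλ = 0.535679
θ = atan2(y, x) = 48.0144° → 48.0144° (mod 360°)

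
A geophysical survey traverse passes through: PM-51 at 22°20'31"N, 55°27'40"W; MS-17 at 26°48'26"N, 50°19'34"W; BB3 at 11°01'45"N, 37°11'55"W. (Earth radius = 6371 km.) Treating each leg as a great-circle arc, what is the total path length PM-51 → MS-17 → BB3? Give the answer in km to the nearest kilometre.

PM-51: φ = +22.34194°, λ = -55.46111°
MS-17: φ = +26.80722°, λ = -50.32611°
BB3: φ = +11.02917°, λ = -37.19861°
PM-51→MS-17: c = 0.112741 rad, d = 718.27 km
MS-17→BB3: c = 0.349837 rad, d = 2228.81 km
Total = 718.27 + 2228.81 = 2947.08 km

2947 km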